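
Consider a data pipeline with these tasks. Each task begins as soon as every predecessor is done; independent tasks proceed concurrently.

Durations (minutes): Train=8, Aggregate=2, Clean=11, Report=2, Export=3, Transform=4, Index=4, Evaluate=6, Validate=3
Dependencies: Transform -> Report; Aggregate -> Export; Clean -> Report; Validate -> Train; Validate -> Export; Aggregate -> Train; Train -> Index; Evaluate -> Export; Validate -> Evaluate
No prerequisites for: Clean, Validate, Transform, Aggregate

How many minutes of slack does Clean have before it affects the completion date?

2

Validate→Train→Index = 3+8+4 = 15 sets the makespan at 15 minutes.
The longest chain containing Clean totals 13 minutes.
Float = 15 − 13 = 2.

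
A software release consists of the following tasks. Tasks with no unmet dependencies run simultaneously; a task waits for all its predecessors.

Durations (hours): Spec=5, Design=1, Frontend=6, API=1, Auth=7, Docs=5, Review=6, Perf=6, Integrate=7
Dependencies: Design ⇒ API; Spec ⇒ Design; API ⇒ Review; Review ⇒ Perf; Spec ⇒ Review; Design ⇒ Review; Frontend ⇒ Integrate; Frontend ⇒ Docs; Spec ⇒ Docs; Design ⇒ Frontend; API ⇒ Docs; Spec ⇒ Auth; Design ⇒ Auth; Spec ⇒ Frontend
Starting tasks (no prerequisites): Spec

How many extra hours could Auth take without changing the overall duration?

6

Spec→Design→Frontend→Integrate = 5+1+6+7 = 19 sets the makespan at 19 hours.
The longest chain containing Auth totals 13 hours.
Float = 19 − 13 = 6.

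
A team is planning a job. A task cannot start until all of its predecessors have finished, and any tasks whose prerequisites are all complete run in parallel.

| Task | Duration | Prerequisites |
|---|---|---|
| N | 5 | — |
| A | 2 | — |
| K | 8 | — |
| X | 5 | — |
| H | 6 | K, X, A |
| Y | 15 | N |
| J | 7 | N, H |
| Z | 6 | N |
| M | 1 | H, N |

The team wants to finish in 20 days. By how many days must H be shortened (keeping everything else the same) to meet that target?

Current finish: 21 days; target: 20.
H is on every critical path, so each day cut from H cuts the finish by one (this holds down to a finish of 20).
Need 21 − 20 = 1 day off H → H becomes 5 days, finish becomes 20.

1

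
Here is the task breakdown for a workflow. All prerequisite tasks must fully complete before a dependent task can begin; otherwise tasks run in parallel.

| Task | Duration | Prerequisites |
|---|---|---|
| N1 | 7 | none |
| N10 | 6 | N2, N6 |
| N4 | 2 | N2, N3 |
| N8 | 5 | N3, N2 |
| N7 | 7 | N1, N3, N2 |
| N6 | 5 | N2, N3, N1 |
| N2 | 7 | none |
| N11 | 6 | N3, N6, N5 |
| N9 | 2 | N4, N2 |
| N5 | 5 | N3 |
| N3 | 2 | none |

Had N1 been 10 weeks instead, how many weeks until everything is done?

Critical path before the change: N1→N6→N10 = 7+5+6 = 18 giving 18 weeks.
N1 lies on that path, so at 10 weeks the path becomes 21 weeks.
No other chain overtakes it, so the finish is 21 weeks.

21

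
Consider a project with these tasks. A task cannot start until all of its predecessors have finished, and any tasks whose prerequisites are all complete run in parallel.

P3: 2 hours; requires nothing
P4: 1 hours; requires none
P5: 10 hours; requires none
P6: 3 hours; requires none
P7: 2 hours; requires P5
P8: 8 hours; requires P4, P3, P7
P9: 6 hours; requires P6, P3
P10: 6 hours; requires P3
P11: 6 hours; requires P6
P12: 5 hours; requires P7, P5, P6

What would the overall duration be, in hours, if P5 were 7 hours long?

As given, the longest chain is P5→P7→P8 = 10+2+8 = 20, so the finish is 20 hours.
Since P5 is critical, the -3 change carries straight to that chain (now 17 hours).
The critical path is still P5→P7→P8; finish is now 17 hours.

17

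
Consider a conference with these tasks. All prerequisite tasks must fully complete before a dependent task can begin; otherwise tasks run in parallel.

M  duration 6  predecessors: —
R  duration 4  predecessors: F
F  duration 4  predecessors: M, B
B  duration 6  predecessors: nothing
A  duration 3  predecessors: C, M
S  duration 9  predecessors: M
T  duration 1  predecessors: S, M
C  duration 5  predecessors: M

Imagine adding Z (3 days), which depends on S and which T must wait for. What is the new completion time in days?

Originally the project takes 16 days.
With Z inserted, T now waits for max(S, M, Z).
New critical path: M→S→Z→T = 6+9+3+1 = 19 ⇒ 19 days.

19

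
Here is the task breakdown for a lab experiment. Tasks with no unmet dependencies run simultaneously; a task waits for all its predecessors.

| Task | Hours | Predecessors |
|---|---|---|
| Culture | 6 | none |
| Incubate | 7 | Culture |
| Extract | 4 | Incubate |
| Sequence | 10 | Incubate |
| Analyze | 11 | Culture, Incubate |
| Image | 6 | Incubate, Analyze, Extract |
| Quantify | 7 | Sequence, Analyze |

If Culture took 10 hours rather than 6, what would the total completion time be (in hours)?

Actual critical path: Culture→Incubate→Analyze→Quantify = 6+7+11+7 = 31 ⇒ 31 hours.
Since Culture is critical, the +4 change carries straight to that chain (now 35 hours).
The critical path is still Culture→Incubate→Analyze→Quantify; finish is now 35 hours.

35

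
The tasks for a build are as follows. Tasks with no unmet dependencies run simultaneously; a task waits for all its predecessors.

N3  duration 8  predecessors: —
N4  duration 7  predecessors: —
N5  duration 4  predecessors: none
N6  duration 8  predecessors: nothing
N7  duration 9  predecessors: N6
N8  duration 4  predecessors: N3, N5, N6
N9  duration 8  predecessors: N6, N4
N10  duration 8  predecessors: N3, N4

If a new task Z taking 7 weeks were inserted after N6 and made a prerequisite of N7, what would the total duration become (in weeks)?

Originally the job takes 17 weeks.
With Z inserted, N7 now waits for max(N6, Z).
New critical path: N6→Z→N7 = 8+7+9 = 24 ⇒ 24 weeks.

24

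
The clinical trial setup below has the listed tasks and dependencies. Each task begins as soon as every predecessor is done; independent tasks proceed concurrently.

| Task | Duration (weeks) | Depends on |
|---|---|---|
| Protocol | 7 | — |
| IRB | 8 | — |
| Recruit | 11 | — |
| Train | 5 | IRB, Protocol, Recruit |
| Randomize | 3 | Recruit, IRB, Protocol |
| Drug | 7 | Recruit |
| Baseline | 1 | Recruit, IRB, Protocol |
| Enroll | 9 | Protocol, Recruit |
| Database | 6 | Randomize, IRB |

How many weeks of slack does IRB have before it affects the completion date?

Recruit→Randomize→Database = 11+3+6 = 20 sets the makespan at 20 weeks.
Longest path through IRB: 17 weeks (earliest finish 8, latest finish 11).
Slack of IRB = 3 − 0 = 3 weeks.

3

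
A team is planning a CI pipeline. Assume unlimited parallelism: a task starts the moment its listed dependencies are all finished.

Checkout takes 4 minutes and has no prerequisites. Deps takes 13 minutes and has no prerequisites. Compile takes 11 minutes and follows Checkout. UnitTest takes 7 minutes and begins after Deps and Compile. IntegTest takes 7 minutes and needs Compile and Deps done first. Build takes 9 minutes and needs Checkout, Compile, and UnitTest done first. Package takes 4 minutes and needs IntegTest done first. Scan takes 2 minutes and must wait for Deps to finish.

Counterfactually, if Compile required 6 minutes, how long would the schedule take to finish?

As given, the longest chain is Checkout→Compile→UnitTest→Build = 4+11+7+9 = 31, so the finish is 31 minutes.
Compile is on the critical path; changing it to 6 makes that path 26 minutes.
The binding chain switches to Deps→UnitTest→Build = 13+7+9 = 29; finish 29 minutes.

29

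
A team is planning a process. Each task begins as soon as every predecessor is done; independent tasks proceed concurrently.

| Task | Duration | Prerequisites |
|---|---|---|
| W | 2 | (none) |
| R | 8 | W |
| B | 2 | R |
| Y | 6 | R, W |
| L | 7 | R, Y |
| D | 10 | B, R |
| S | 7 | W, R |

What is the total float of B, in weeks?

1

Critical path: W→R→Y→L = 2+8+6+7 = 23, so the finish is 23 weeks.
Longest path through B: 22 weeks (earliest finish 12, latest finish 13).
So B can slip 13 − 12 = 1 week.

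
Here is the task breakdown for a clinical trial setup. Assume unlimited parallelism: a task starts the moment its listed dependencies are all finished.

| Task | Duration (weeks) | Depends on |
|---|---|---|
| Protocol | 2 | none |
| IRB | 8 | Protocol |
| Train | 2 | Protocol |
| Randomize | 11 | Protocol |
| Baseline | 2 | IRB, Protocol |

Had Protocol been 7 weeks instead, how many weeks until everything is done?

18

Critical path before the change: Protocol→Randomize = 2+11 = 13 giving 13 weeks.
Since Protocol is critical, the +5 change carries straight to that chain (now 18 weeks).
The critical path is still Protocol→Randomize; finish is now 18 weeks.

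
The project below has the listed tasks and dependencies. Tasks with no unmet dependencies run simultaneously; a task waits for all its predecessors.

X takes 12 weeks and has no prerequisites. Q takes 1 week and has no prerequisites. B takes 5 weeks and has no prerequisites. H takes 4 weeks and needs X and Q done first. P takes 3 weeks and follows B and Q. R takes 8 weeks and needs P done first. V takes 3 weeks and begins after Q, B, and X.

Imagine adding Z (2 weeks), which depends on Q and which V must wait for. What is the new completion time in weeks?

16

Originally the plan takes 16 weeks.
With Z inserted, V now waits for max(Q, B, X, Z).
New critical path: X→H = 12+4 = 16 ⇒ 16 weeks.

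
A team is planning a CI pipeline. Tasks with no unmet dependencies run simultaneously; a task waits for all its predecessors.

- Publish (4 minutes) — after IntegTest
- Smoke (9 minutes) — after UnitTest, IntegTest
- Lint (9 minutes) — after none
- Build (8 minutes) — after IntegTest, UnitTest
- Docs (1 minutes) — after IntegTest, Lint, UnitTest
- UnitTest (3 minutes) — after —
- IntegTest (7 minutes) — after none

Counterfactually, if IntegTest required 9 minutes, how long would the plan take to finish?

18

Critical path before the change: IntegTest→Smoke = 7+9 = 16 giving 16 minutes.
IntegTest lies on that path, so at 9 minutes the path becomes 18 minutes.
The critical path is still IntegTest→Smoke; finish is now 18 minutes.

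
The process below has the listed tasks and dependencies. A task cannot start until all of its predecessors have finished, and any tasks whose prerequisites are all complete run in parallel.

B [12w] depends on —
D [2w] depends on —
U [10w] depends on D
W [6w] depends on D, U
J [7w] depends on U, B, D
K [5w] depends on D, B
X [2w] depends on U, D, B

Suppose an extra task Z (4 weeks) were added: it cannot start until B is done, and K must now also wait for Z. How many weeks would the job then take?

21

Originally the job takes 19 weeks.
With Z inserted, K now waits for max(D, B, Z).
New critical path: B→Z→K = 12+4+5 = 21 ⇒ 21 weeks.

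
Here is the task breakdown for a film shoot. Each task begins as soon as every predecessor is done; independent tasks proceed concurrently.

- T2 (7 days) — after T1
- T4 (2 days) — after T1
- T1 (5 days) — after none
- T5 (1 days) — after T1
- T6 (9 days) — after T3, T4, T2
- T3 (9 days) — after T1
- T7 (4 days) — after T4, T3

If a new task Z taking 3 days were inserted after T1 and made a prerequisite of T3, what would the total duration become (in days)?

Originally the plan takes 23 days.
With Z inserted, T3 now waits for max(T1, Z).
New critical path: T1→Z→T3→T6 = 5+3+9+9 = 26 ⇒ 26 days.

26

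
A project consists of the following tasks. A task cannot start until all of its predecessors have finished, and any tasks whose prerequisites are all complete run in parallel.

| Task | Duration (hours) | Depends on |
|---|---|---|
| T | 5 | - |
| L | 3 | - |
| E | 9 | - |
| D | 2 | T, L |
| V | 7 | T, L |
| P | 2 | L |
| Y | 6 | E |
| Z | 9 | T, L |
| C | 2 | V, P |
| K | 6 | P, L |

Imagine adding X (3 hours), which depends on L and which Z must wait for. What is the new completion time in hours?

Originally the project takes 15 hours.
With X inserted, Z now waits for max(T, L, X).
New critical path: L→X→Z = 3+3+9 = 15 ⇒ 15 hours.

15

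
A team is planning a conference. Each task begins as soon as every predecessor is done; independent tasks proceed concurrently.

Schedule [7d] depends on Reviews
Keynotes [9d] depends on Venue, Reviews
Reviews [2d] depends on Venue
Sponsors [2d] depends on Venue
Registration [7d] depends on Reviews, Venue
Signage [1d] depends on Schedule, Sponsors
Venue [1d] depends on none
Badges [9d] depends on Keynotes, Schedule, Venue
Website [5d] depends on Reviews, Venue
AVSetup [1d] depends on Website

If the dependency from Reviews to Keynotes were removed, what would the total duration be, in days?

Original critical path: Venue→Reviews→Keynotes→Badges = 1+2+9+9 = 21 ⇒ 21 days.
Without Reviews→Keynotes, Keynotes's earliest start moves from 3 to 1.
The longest chain is now Venue→Reviews→Schedule→Badges = 1+2+7+9 = 19, so the conference takes 19 days.

19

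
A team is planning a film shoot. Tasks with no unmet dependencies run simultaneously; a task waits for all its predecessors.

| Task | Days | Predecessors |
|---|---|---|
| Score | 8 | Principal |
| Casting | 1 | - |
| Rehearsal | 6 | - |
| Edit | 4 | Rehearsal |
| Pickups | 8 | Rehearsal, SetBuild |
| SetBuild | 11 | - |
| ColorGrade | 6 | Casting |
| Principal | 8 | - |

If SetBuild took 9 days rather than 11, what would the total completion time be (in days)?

17

Baseline: SetBuild→Pickups = 11+8 = 19 → 19 days.
SetBuild lies on that path, so at 9 days the path becomes 17 days.
No other chain overtakes it, so the finish is 17 days.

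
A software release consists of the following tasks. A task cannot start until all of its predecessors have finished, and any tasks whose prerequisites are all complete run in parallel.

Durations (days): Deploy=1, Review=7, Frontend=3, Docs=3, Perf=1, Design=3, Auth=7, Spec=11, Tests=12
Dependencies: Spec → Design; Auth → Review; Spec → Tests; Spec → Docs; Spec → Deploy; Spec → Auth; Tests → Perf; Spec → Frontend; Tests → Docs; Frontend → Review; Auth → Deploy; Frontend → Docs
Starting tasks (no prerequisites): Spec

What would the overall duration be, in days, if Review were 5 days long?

26

Critical path before the change: Spec→Tests→Docs = 11+12+3 = 26 giving 26 days.
Review is off the critical path — its longest chain is 25 days, giving 1 of slack.
No other chain overtakes it, so the finish is 26 days.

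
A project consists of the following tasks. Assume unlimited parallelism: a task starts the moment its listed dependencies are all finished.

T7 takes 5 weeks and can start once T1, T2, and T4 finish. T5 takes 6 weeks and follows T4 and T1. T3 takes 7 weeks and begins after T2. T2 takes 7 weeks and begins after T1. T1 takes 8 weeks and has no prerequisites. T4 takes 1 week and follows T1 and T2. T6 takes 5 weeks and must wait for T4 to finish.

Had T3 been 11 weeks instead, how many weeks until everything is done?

26

The binding path is T1→T2→T3 = 8+7+7 = 22; finish at 22 weeks.
Since T3 is critical, the +4 change carries straight to that chain (now 26 weeks).
The critical path is still T1→T2→T3; finish is now 26 weeks.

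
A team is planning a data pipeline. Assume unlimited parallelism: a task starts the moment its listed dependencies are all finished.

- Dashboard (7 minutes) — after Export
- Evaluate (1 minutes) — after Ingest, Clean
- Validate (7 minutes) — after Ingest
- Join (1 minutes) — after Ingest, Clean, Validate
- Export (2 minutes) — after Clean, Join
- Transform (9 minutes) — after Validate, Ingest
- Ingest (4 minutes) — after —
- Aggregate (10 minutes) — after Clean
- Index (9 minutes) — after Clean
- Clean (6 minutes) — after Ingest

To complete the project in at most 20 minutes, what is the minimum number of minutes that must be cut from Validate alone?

Current finish: 21 minutes; target: 20.
Validate is on every critical path, so each minute cut from Validate cuts the finish by one (this holds down to a finish of 20).
Need 21 − 20 = 1 minute off Validate → Validate becomes 6 minutes, finish becomes 20.

1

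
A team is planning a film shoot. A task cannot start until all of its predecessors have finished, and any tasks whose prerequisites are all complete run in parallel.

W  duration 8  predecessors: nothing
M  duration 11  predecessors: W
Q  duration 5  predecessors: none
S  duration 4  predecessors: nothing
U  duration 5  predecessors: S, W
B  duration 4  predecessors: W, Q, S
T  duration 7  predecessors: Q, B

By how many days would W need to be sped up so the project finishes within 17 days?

Current finish: 19 days; target: 17.
W is on every critical path, so each day cut from W cuts the finish by one (this holds down to a finish of 16).
Need 19 − 17 = 2 days off W → W becomes 6 days, finish becomes 17.

2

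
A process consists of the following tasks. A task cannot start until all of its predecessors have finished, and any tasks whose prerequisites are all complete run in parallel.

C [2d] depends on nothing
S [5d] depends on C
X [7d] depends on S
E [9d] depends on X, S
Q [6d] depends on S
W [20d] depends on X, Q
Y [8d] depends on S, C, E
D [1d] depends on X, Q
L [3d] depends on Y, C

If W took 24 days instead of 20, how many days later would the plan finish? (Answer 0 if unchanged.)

The binding path is C→S→X→W = 2+5+7+20 = 34; finish at 34 days.
W is on the critical path; changing it to 24 makes that path 38 days.
No other chain overtakes it, so the finish is 38 days.
Change in finish: 38 − 34 = +4 days.

4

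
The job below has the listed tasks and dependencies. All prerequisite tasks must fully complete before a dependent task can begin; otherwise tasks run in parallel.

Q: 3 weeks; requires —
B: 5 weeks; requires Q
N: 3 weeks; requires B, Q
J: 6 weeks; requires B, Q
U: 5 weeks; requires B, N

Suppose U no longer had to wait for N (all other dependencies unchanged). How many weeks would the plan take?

14

Original critical path: Q→B→N→U = 3+5+3+5 = 16 ⇒ 16 weeks.
Without N→U, U's earliest start moves from 11 to 8.
New critical path: Q→B→J = 3+5+6 = 14 ⇒ 14 weeks.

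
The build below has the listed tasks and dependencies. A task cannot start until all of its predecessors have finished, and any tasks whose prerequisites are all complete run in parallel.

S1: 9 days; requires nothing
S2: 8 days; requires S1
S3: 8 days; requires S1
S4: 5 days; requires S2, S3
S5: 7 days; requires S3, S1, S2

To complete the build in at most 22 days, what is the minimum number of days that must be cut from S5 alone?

2

Current finish: 24 days; target: 22.
S5 is on every critical path, so each day cut from S5 cuts the finish by one (this holds down to a finish of 22).
Need 24 − 22 = 2 days off S5 → S5 becomes 5 days, finish becomes 22.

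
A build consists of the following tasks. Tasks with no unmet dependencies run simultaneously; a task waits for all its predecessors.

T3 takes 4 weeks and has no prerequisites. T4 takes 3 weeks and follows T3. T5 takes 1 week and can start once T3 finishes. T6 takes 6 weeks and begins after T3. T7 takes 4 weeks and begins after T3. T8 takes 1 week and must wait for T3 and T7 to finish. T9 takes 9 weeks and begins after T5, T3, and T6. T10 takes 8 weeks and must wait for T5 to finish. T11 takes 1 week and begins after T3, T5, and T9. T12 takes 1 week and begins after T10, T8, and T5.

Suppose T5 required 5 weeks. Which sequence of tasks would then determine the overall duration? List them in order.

Critical path before the change: T3→T6→T9→T11 = 4+6+9+1 = 20 giving 20 weeks.
T5 is off the critical path — its longest chain is 15 weeks, giving 5 of slack.
No other chain overtakes it, so the finish is 20 weeks.

T3, T6, T9, T11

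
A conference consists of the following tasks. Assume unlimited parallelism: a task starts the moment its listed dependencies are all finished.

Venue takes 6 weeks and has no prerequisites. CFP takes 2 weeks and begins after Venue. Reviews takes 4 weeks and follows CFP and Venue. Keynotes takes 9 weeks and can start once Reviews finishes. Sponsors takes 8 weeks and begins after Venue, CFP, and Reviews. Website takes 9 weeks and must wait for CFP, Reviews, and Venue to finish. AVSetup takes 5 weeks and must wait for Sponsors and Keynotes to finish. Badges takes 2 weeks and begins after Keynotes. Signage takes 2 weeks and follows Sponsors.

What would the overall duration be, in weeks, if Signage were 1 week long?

As given, the longest chain is Venue→CFP→Reviews→Keynotes→AVSetup = 6+2+4+9+5 = 26, so the finish is 26 weeks.
Signage is off the critical path — its longest chain is 22 weeks, giving 4 of slack.
That remains the longest chain; total 26 weeks.

26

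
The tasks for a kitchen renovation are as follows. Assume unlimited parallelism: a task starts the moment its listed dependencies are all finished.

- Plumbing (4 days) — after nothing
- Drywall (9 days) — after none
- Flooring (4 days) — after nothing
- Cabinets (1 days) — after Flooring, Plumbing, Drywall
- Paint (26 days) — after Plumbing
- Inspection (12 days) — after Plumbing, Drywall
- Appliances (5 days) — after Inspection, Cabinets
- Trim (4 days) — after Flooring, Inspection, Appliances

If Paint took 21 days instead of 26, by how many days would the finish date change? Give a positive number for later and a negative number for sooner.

Baseline: Plumbing→Paint = 4+26 = 30 → 30 days.
Since Paint is critical, the -5 change carries straight to that chain (now 25 days).
The binding chain switches to Drywall→Inspection→Appliances→Trim = 9+12+5+4 = 30; finish 30 days.
Change in finish: 30 − 30 = +0 days.

0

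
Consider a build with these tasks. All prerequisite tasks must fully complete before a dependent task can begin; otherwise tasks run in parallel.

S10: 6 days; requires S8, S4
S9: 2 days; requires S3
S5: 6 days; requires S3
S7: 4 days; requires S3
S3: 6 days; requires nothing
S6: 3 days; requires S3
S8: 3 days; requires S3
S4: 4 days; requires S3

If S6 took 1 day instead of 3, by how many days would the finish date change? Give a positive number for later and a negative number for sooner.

Critical path before the change: S3→S4→S10 = 6+4+6 = 16 giving 16 days.
S6 has 7 days of float (longest path through it is 9).
That remains the longest chain; total 16 days.
Change in finish: 16 − 16 = +0 days.

0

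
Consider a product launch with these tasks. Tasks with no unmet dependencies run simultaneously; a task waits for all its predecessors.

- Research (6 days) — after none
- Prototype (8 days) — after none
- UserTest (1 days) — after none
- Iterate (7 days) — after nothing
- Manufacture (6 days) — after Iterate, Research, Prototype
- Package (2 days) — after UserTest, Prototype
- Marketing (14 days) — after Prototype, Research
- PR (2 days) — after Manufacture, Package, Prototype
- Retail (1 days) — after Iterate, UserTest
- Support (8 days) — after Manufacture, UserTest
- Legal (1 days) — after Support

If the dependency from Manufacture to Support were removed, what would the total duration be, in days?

Before: longest chain Prototype→Manufacture→Support→Legal = 8+6+8+1 = 23, finish 23.
Without Manufacture→Support, Support's earliest start moves from 14 to 1.
After: Prototype→Marketing = 8+14 = 22 → 22 days.

22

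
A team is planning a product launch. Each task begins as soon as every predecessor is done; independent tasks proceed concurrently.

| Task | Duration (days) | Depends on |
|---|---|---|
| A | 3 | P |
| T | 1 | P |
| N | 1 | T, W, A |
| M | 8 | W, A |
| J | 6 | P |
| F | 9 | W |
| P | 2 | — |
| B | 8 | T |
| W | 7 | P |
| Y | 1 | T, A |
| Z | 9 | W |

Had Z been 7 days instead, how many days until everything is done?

18

As given, the longest chain is P→W→Z = 2+7+9 = 18, so the finish is 18 days.
Since Z is critical, the -2 change carries straight to that chain (now 16 days).
The binding chain switches to P→W→F = 2+7+9 = 18; finish 18 days.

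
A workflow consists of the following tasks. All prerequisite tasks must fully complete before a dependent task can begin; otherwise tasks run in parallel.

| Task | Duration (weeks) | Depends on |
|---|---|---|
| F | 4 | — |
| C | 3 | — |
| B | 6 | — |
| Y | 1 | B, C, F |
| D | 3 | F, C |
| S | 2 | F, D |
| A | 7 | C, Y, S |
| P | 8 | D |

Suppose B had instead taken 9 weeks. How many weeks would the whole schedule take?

Critical path before the change: F→D→S→A = 4+3+2+7 = 16 giving 16 weeks.
B has 2 weeks of float (longest path through it is 14).
Now B→Y→A = 9+1+7 = 17 is longest, so the finish becomes 17 weeks.

17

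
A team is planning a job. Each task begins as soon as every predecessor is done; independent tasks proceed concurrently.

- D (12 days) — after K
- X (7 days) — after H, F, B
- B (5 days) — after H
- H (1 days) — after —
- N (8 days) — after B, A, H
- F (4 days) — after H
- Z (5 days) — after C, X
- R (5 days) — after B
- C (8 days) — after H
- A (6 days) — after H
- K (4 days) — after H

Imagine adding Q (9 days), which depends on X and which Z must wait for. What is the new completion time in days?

27

Originally the plan takes 18 days.
With Q inserted, Z now waits for max(C, X, Q).
New critical path: H→B→X→Q→Z = 1+5+7+9+5 = 27 ⇒ 27 days.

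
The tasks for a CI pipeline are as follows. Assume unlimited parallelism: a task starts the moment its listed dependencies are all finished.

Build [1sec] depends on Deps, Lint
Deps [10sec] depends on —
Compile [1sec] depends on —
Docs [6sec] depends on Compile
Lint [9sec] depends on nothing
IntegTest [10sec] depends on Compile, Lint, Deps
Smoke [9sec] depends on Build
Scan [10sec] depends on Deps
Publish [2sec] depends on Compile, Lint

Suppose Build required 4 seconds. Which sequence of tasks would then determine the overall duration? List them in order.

The binding path is Deps→Build→Smoke = 10+1+9 = 20; finish at 20 seconds.
Build is on the critical path; changing it to 4 makes that path 23 seconds.
The critical path is still Deps→Build→Smoke; finish is now 23 seconds.

Deps, Build, Smoke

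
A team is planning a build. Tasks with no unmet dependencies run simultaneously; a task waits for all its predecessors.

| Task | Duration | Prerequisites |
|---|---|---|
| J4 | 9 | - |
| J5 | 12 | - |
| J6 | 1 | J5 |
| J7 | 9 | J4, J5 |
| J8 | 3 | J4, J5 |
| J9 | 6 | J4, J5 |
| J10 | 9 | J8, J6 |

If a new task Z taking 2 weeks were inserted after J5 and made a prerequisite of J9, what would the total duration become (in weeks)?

Originally the build takes 24 weeks.
With Z inserted, J9 now waits for max(J4, J5, Z).
New critical path: J5→J8→J10 = 12+3+9 = 24 ⇒ 24 weeks.

24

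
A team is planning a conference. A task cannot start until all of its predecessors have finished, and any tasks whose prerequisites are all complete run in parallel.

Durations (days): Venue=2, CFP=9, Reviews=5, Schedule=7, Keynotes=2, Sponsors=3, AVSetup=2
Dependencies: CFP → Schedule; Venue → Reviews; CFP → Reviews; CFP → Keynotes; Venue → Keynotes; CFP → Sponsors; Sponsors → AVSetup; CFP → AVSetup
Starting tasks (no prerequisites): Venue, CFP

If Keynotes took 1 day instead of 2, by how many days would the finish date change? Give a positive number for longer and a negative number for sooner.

0

Critical path before the change: CFP→Schedule = 9+7 = 16 giving 16 days.
Keynotes has 5 days of float (longest path through it is 11).
The critical path is still CFP→Schedule; finish is now 16 days.
Change in finish: 16 − 16 = +0 days.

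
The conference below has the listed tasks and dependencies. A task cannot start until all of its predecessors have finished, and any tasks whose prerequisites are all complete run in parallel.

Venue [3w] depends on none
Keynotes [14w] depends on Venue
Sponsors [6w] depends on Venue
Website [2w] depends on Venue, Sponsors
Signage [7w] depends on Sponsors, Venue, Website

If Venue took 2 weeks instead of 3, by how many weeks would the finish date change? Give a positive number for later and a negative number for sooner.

-1

Actual critical path: Venue→Sponsors→Website→Signage = 3+6+2+7 = 18 ⇒ 18 weeks.
Since Venue is critical, the -1 change carries straight to that chain (now 17 weeks).
That remains the longest chain; total 17 weeks.
Change in finish: 17 − 18 = -1 weeks.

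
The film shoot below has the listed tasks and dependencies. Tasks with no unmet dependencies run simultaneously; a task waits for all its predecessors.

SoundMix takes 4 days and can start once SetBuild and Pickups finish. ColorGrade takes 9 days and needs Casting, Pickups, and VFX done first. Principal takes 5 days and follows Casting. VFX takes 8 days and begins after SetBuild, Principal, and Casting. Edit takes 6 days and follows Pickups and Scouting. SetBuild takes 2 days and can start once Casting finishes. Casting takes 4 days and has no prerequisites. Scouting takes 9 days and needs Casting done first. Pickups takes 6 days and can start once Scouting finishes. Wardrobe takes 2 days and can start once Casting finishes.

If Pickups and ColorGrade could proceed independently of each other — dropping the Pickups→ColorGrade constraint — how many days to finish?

26

Original critical path: Casting→Scouting→Pickups→ColorGrade = 4+9+6+9 = 28 ⇒ 28 days.
Without Pickups→ColorGrade, ColorGrade's earliest start moves from 19 to 17.
The longest chain is now Casting→Principal→VFX→ColorGrade = 4+5+8+9 = 26, so the job takes 26 days.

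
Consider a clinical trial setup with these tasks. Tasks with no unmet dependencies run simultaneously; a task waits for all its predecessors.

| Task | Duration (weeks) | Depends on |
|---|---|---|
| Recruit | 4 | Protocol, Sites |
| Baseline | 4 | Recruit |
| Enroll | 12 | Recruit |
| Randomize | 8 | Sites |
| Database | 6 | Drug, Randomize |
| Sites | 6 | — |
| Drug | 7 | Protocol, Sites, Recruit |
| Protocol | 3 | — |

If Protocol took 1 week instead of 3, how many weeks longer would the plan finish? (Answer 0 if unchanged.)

0

Actual critical path: Sites→Recruit→Drug→Database = 6+4+7+6 = 23 ⇒ 23 weeks.
The longest path through Protocol is only 20 weeks, so Protocol has float 3.
That remains the longest chain; total 23 weeks.
Change in finish: 23 − 23 = +0 weeks.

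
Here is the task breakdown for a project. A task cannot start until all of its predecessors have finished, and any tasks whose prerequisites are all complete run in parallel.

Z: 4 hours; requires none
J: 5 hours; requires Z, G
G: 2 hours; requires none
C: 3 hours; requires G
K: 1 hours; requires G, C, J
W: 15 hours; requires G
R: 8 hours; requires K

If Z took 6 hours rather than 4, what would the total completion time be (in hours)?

20

Critical path before the change: Z→J→K→R = 4+5+1+8 = 18 giving 18 hours.
Z lies on that path, so at 6 hours the path becomes 20 hours.
The critical path is still Z→J→K→R; finish is now 20 hours.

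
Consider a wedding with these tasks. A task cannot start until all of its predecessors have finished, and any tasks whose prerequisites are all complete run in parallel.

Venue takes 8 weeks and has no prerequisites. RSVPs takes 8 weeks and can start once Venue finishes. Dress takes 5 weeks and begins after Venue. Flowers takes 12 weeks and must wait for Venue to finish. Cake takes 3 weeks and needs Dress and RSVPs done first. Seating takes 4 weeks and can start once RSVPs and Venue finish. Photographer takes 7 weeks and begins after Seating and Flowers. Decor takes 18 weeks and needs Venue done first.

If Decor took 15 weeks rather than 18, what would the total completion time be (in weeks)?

27

The binding path is Venue→RSVPs→Seating→Photographer = 8+8+4+7 = 27; finish at 27 weeks.
Decor is off the critical path — its longest chain is 26 weeks, giving 1 of slack.
That remains the longest chain; total 27 weeks.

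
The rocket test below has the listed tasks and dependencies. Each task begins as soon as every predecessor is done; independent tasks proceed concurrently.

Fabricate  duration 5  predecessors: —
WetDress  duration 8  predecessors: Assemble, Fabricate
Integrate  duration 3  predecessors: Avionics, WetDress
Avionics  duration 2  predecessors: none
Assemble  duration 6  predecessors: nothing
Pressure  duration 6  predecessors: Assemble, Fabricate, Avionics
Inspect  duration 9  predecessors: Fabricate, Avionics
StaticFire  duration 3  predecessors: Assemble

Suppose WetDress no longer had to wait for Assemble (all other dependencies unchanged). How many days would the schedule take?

16

With the dependency in place, Assemble→WetDress→Integrate = 6+8+3 = 17 sets the finish at 17 days.
Without Assemble→WetDress, WetDress's earliest start moves from 6 to 5.
New critical path: Fabricate→WetDress→Integrate = 5+8+3 = 16 ⇒ 16 days.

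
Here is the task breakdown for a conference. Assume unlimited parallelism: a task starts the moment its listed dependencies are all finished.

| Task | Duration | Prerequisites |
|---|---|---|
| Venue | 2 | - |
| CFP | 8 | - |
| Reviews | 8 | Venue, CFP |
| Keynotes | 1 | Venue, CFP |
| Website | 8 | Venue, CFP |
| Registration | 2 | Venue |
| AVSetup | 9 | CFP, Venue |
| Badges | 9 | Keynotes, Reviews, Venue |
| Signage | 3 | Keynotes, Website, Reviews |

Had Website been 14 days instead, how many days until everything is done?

25

The binding path is CFP→Reviews→Badges = 8+8+9 = 25; finish at 25 days.
Website has 6 days of float (longest path through it is 19).
No other chain overtakes it, so the finish is 25 days.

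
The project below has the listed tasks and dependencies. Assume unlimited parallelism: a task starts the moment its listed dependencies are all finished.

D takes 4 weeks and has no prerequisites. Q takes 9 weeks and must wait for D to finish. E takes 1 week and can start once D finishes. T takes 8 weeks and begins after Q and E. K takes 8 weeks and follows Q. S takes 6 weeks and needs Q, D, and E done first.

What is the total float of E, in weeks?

8

Critical path: D→Q→T = 4+9+8 = 21, so the finish is 21 weeks.
The longest chain containing E totals 13 weeks.
Float = 21 − 13 = 8.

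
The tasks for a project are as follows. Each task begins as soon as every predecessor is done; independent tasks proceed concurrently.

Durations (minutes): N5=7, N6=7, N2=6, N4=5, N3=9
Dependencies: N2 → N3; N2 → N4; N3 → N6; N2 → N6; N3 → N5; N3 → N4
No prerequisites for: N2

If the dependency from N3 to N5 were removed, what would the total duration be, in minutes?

Original critical path: N2→N3→N5 = 6+9+7 = 22 ⇒ 22 minutes.
Without N3→N5, N5's earliest start moves from 15 to 0.
After: N2→N3→N6 = 6+9+7 = 22 → 22 minutes.

22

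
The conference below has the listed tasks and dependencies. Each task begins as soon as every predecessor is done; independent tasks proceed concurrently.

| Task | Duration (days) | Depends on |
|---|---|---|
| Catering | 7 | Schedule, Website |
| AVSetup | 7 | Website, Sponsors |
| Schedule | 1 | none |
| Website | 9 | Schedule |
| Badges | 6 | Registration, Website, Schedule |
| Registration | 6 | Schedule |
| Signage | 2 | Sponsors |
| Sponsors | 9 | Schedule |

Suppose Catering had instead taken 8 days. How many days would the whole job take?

18

Baseline: Schedule→Website→Catering = 1+9+7 = 17 → 17 days.
Since Catering is critical, the +1 change carries straight to that chain (now 18 days).
The critical path is still Schedule→Website→Catering; finish is now 18 days.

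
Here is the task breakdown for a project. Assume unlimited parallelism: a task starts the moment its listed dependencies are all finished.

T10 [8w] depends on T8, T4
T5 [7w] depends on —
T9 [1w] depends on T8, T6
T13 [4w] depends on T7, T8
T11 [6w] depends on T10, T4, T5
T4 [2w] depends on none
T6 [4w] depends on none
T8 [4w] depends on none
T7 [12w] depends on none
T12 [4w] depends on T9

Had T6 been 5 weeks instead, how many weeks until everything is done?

18

The binding path is T8→T10→T11 = 4+8+6 = 18; finish at 18 weeks.
The longest path through T6 is only 9 weeks, so T6 has float 9.
The critical path is still T8→T10→T11; finish is now 18 weeks.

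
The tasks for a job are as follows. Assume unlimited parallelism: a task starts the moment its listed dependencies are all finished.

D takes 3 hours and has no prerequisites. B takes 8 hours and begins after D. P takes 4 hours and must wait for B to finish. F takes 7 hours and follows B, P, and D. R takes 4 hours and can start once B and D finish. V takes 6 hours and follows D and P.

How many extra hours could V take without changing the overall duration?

The longest chain is D→B→P→F = 3+8+4+7 = 22; overall finish 22 hours.
Longest path through V: 21 hours (earliest finish 21, latest finish 22).
Slack of V = 16 − 15 = 1 hour.

1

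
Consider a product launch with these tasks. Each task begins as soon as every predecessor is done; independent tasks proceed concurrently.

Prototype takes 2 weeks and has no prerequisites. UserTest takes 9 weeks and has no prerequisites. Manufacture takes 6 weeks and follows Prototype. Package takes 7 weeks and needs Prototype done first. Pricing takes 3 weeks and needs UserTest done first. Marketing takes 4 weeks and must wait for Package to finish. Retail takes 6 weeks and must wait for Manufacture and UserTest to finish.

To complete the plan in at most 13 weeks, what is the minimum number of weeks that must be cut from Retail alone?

2

Current finish: 15 weeks; target: 13.
Retail is on every critical path, so each week cut from Retail cuts the finish by one (this holds down to a finish of 13).
Need 15 − 13 = 2 weeks off Retail → Retail becomes 4 weeks, finish becomes 13.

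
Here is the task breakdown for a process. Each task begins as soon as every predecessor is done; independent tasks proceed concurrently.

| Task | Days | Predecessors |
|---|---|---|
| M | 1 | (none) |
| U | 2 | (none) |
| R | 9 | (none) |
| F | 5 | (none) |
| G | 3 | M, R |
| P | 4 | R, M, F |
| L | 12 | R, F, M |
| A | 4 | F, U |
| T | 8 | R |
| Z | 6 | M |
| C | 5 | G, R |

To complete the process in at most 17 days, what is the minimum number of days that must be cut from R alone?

4

Current finish: 21 days; target: 17.
R is on every critical path, so each day cut from R cuts the finish by one (this holds down to a finish of 17).
Need 21 − 17 = 4 days off R → R becomes 5 days, finish becomes 17.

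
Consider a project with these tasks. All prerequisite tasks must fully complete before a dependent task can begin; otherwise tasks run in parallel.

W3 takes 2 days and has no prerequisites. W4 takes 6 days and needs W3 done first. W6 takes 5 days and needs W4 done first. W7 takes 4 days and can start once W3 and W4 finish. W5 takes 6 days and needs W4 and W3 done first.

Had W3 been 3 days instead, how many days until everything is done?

The binding path is W3→W4→W5 = 2+6+6 = 14; finish at 14 days.
Since W3 is critical, the +1 change carries straight to that chain (now 15 days).
The critical path is still W3→W4→W5; finish is now 15 days.

15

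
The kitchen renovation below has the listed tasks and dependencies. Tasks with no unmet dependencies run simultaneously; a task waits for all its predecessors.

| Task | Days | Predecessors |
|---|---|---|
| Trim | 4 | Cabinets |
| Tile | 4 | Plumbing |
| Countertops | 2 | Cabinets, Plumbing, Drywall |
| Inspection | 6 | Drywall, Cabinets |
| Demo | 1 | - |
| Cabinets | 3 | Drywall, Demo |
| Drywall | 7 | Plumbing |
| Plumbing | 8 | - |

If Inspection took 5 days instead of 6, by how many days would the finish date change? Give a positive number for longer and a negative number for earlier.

-1

Actual critical path: Plumbing→Drywall→Cabinets→Inspection = 8+7+3+6 = 24 ⇒ 24 days.
Inspection lies on that path, so at 5 days the path becomes 23 days.
No other chain overtakes it, so the finish is 23 days.
Change in finish: 23 − 24 = -1 days.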